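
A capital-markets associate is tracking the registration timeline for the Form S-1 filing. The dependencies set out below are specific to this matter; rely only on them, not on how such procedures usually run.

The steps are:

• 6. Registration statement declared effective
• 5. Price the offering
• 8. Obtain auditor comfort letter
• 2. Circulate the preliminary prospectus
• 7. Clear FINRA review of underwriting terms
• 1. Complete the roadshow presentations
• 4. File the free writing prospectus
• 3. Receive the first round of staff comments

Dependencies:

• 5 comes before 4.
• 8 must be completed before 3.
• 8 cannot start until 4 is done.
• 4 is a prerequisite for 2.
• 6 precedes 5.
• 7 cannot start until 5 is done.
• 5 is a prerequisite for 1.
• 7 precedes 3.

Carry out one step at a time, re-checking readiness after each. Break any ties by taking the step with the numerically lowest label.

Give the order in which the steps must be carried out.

6, 5, 1, 4, 2, 7, 8, 3

Only 6 has no prerequisites, so it is first.
5 needed 6, now all done → 5.
Ready: 1, 4 and 7. 1 has the earlier label → 1.
4 and 7 are both available; 4 has the earlier label → 4.
2, 7 and 8 are all available; 2 has the earlier label → 2.
Now 7 and 8 have their prerequisites met. 7 has the earlier label, so 7 next.
8 needed 4, now all done → 8.
Next only 3 has its prerequisites met → 3.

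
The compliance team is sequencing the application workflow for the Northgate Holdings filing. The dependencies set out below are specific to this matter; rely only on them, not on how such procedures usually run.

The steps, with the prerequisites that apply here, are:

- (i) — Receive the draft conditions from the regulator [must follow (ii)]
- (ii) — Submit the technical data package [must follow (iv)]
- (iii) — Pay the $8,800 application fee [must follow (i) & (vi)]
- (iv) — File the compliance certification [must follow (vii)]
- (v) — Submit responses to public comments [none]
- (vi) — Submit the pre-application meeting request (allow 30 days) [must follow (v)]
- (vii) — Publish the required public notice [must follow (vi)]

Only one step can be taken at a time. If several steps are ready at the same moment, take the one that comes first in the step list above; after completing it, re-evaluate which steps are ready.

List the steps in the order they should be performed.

(v), (vi), (vii), (iv), (ii), (i), (iii)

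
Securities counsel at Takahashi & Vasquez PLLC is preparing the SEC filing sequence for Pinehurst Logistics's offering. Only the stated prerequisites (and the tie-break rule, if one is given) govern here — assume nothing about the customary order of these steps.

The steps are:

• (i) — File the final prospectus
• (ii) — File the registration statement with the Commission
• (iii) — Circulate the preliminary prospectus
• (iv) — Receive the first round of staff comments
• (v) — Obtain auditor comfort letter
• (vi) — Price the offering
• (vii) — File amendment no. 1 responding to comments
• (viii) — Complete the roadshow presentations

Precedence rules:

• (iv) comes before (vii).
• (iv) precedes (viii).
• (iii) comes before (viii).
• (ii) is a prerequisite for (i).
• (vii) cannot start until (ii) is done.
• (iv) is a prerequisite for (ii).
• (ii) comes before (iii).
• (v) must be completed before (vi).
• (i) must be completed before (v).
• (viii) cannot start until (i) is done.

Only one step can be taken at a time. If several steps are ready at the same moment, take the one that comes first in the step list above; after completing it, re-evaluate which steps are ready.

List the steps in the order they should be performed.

(iv), (ii), (i), (iii), (v), (vi), (vii), (viii)

(iv) is the only step with nothing outstanding, so it goes first.
(ii) is the only step now ready → (ii).
(i), (iii) and (vii) are all available; (i) is listed earlier → (i).
Now (iii), (v) and (vii) have their prerequisites met. (iii) is listed earlier, so (iii) next.
(v), (vii) and (viii) are all available; (v) is listed earlier → (v).
Ready: (vi), (vii) and (viii). (vi) is listed earlier → (vi).
(vii) and (viii) are both available; (vii) is listed earlier → (vii).
(viii) needed (i), (iii) and (iv), now all done → (viii).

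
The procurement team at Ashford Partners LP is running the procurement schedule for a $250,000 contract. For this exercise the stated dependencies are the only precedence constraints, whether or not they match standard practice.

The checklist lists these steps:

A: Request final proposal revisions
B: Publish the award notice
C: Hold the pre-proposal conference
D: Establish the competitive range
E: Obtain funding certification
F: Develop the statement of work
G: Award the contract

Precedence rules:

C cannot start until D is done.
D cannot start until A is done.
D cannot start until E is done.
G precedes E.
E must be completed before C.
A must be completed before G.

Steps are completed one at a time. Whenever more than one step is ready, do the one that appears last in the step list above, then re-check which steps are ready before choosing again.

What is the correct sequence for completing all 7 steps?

F, B, A, G, E, D, C

Nothing is required for F, B and A. F is listed later → F first.
B and A are both available; B is listed later → B.
That leaves A as the only ready step → A.
G needed A, now all done → G.
E needed G, now all done → E.
D is the only step now ready → D.
That leaves C as the only ready step → C.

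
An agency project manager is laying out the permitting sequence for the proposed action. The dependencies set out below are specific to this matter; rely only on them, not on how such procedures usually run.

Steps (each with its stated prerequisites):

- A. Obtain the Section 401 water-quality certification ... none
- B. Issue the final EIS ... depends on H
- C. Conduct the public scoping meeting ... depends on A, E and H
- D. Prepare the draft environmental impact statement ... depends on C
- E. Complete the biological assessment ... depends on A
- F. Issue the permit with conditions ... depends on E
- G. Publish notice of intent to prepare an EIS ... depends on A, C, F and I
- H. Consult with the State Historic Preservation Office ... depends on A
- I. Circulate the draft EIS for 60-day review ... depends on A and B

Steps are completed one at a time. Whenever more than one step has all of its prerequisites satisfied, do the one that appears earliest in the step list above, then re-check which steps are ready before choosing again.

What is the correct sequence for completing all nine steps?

A is the only step with nothing outstanding, so it goes first.
E and H are both available; E is listed earlier → E.
F now also ready, so the ready set is {F, H}; F is listed earlier → F.
That leaves H as the only ready step → H.
Now B and C have their prerequisites met. B is listed earlier, so B next.
I now also ready, so the ready set is {C, I}; C is listed earlier → C.
D now also ready, so the ready set is {D, I}; D is listed earlier → D.
That leaves I as the only ready step → I.
G needed A, C, F and I, now all done → G.

A E F H B C D I G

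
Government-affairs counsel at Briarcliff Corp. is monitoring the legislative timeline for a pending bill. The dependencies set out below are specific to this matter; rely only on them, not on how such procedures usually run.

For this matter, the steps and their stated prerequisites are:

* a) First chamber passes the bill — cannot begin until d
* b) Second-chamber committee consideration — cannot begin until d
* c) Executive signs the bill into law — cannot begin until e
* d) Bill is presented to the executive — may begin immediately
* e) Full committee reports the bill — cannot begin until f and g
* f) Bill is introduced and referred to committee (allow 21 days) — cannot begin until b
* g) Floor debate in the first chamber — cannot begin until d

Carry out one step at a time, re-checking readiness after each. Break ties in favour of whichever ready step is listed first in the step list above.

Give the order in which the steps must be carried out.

d is the only step with nothing outstanding, so it goes first.
Ready: a, b and g. a is listed earlier → a.
Ready: b and g. b is listed earlier → b.
Ready: f and g. f is listed earlier → f.
g needed d, now all done → g.
e needed f and g, now all done → e.
c needed e, now all done → c.

d → a → b → f → g → e → c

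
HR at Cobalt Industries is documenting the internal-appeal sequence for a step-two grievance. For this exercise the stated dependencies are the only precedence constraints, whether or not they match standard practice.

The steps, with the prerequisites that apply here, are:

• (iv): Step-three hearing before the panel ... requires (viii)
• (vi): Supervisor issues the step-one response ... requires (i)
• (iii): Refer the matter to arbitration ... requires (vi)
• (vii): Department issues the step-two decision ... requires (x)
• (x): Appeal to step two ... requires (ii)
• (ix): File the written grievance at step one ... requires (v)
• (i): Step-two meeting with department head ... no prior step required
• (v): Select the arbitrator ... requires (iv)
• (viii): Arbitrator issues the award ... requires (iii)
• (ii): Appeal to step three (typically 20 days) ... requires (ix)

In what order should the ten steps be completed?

(i) → (vi) → (iii) → (viii) → (iv) → (v) → (ix) → (ii) → (x) → (vii)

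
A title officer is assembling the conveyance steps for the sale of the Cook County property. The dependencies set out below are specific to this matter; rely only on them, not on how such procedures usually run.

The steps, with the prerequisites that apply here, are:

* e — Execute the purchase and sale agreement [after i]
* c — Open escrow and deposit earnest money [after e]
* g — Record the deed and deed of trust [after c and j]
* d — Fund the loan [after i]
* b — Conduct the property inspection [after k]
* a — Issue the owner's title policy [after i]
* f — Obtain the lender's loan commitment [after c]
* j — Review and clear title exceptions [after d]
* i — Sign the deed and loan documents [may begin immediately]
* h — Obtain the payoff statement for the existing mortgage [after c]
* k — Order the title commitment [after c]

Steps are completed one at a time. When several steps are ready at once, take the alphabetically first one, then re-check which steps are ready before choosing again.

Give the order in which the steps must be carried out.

i has no prerequisites → i first.
a, d and e are all available; a has the earlier label → a.
Now d and e have their prerequisites met. d has the earlier label, so d next.
Ready: e and j. e has the earlier label → e.
Now c and j have their prerequisites met. c has the earlier label, so c next.
f, h and k now also ready, so the ready set is {f, h, j, k}; f has the earlier label → f.
Ready: h, j and k. h has the earlier label → h.
j and k are both available; j has the earlier label → j.
g and k are both available; g has the earlier label → g.
k is the only step now ready → k.
b needed k, now all done → b.

i, a, d, e, c, f, h, j, g, k, b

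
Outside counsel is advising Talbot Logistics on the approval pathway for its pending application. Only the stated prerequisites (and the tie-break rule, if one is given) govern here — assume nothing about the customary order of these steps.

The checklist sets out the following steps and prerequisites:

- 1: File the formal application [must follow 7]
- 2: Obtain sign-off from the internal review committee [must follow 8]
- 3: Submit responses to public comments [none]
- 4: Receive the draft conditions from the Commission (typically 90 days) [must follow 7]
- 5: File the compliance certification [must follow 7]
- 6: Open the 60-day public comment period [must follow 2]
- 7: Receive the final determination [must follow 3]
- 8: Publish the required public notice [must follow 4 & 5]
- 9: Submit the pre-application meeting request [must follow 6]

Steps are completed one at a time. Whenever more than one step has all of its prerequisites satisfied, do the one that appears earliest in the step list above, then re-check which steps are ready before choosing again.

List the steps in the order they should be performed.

3 is the only step with nothing outstanding, so it goes first.
Next only 7 has its prerequisites met → 7.
1, 4 and 5 are all available; 1 is listed earlier → 1.
4 and 5 are both available; 4 is listed earlier → 4.
5 is the only step now ready → 5.
8 is the only step now ready → 8.
2 needed 8, now all done → 2.
That leaves 6 as the only ready step → 6.
9 needed 6, now all done → 9.

3, 7, 1, 4, 5, 8, 2, 6, 9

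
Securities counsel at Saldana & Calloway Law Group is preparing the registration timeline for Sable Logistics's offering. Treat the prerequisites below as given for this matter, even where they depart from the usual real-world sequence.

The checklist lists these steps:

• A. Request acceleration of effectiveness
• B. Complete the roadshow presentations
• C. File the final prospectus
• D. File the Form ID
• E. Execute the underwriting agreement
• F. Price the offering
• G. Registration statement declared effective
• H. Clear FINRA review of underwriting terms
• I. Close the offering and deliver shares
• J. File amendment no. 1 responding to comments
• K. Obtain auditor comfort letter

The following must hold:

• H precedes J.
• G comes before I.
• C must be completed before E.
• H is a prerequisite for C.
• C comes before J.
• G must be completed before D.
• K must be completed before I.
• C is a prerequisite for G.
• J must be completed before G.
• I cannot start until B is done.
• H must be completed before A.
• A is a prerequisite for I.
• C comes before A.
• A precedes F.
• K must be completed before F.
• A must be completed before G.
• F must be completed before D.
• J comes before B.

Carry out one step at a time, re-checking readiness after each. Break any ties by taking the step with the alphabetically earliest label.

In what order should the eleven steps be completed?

H C A E J B G K F D I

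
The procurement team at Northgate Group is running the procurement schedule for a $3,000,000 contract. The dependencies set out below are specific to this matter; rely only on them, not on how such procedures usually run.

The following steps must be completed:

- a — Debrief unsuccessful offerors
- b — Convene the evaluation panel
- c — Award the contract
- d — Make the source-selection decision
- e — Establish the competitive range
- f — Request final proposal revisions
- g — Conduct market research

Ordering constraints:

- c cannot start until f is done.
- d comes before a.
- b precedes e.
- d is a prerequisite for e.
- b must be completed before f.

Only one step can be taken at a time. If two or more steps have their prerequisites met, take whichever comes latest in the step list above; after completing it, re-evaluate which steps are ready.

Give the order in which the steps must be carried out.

g → d → b → f → e → c → a

Nothing is required for g, d and b. g is listed later → g first.
Ready: d and b. d is listed later → d.
a now also ready, so the ready set is {b, a}; b is listed later → b.
f and e now also ready, so the ready set is {f, e, a}; f is listed later → f.
e, c and a are all available; e is listed later → e.
Now c and a have their prerequisites met. c is listed later, so c next.
That leaves a as the only ready step → a.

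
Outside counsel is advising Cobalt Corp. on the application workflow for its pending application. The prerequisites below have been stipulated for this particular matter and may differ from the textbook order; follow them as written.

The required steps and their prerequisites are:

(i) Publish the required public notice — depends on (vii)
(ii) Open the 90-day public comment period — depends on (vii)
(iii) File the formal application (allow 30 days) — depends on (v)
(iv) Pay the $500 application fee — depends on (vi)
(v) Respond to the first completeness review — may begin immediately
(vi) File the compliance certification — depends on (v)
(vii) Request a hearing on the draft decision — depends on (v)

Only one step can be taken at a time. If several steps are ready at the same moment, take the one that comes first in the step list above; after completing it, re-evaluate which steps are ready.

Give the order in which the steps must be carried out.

(v), (iii), (vi), (iv), (vii), (i), (ii)

(v) is the only step with nothing outstanding, so it goes first.
(iii), (vi) and (vii) are all available; (iii) is listed earlier → (iii).
(vi) and (vii) are both available; (vi) is listed earlier → (vi).
(iv) now also ready, so the ready set is {(iv), (vii)}; (iv) is listed earlier → (iv).
(vii) needed (v), now all done → (vii).
(i) and (ii) are both available; (i) is listed earlier → (i).
(ii) needed (vii), now all done → (ii).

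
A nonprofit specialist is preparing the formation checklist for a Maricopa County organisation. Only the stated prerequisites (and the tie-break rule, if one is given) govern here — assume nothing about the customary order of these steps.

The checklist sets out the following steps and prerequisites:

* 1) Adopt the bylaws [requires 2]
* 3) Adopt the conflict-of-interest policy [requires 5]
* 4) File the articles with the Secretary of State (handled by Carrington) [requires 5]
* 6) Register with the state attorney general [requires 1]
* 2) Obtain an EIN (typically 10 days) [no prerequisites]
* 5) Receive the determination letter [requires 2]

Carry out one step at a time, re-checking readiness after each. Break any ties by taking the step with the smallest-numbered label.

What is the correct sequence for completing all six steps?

2, 1, 5, 3, 4, 6

2 has no prerequisites → 2 first.
Ready: 1 and 5. 1 has the earlier label → 1.
6 now also ready, so the ready set is {5, 6}; 5 has the earlier label → 5.
3, 4 and 6 are all available; 3 has the earlier label → 3.
4 and 6 are both available; 4 has the earlier label → 4.
6 is the only step now ready → 6.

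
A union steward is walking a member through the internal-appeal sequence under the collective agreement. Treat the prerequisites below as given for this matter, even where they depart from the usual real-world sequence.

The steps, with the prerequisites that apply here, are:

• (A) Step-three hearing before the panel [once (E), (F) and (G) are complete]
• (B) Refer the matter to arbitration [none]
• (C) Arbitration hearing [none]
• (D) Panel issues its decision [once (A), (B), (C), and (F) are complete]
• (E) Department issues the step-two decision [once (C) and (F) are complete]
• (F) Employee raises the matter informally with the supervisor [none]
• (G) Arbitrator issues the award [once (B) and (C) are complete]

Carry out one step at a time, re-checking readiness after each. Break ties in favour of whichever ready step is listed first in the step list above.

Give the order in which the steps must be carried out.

(B), (C) and (F) have no prerequisites; (B) is listed earlier, so (B) is first.
Ready: (C) and (F). (C) is listed earlier → (C).
(F) and (G) are both available; (F) is listed earlier → (F).
Ready: (E) and (G). (E) is listed earlier → (E).
(G) needed (B) and (C), now all done → (G).
That leaves (A) as the only ready step → (A).
Next only (D) has its prerequisites met → (D).

(B) (C) (F) (E) (G) (A) (D)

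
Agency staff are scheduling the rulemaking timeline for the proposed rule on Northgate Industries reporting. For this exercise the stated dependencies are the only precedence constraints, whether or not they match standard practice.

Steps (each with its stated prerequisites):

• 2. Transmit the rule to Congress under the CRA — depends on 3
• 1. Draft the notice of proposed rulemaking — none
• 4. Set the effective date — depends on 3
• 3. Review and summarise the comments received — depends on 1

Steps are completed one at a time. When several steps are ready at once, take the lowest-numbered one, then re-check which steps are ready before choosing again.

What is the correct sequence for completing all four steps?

1, 3, 2, 4

Only 1 has no prerequisites, so it is first.
Next only 3 has its prerequisites met → 3.
2 and 4 are both available; 2 has the earlier label → 2.
4 needed 3, now all done → 4.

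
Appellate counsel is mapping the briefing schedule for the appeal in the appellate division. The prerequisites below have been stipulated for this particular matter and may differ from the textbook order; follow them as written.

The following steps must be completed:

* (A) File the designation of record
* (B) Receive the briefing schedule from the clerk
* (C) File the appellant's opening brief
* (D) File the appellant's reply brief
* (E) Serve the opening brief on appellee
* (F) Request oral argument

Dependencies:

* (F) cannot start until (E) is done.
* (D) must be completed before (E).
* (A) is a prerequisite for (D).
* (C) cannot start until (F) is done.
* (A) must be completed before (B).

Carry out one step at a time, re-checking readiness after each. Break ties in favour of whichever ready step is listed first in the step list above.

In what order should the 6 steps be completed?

(A) (B) (D) (E) (F) (C)

(A) is the only step with nothing outstanding, so it goes first.
Ready: (B) and (D). (B) is listed earlier → (B).
Next only (D) has its prerequisites met → (D).
(E) needed (D), now all done → (E).
Next only (F) has its prerequisites met → (F).
Next only (C) has its prerequisites met → (C).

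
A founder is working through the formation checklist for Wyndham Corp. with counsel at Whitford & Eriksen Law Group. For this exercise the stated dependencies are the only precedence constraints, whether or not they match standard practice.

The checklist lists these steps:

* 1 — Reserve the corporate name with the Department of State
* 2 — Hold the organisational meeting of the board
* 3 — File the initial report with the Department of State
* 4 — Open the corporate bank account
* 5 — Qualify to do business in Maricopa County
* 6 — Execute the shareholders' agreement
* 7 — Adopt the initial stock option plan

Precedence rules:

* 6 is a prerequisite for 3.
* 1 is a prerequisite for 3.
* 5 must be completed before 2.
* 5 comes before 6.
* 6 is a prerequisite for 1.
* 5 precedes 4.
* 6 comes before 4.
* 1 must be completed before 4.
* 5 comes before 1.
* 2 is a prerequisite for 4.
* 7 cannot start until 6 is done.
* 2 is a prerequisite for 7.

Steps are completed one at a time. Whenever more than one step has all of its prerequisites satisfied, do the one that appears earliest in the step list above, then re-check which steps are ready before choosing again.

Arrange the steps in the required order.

5 has no prerequisites → 5 first.
2 and 6 are both available; 2 is listed earlier → 2.
That leaves 6 as the only ready step → 6.
Ready: 1 and 7. 1 is listed earlier → 1.
3 and 4 now also ready, so the ready set is {3, 4, 7}; 3 is listed earlier → 3.
Ready: 4 and 7. 4 is listed earlier → 4.
That leaves 7 as the only ready step → 7.

5, 2, 6, 1, 3, 4, 7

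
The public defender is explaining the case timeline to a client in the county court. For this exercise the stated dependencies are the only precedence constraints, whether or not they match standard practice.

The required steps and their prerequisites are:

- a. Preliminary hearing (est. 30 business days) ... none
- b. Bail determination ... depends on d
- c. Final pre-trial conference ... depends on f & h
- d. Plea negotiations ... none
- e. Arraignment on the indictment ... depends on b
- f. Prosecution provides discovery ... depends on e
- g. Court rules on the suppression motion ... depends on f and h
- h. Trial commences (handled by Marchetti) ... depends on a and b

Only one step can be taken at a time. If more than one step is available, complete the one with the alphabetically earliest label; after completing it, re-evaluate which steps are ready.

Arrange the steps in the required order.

a, d, b, e, f, h, c, g

a and d have no prerequisites; a has the earlier label, so a is first.
Next only d has its prerequisites met → d.
Next only b has its prerequisites met → b.
e and h are both available; e has the earlier label → e.
Ready: f and h. f has the earlier label → f.
That leaves h as the only ready step → h.
c and g are both available; c has the earlier label → c.
g needed f and h, now all done → g.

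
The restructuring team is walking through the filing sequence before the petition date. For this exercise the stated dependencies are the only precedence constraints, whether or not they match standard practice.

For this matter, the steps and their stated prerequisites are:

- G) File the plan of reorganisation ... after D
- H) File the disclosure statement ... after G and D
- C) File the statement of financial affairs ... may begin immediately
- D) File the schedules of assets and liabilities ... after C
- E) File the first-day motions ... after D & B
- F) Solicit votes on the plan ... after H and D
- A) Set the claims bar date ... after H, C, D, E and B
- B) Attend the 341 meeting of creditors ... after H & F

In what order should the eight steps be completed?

C has no prerequisites → C first.
D needed C, now all done → D.
That leaves G as the only ready step → G.
Next only H has its prerequisites met → H.
F needed H and D, now all done → F.
B needed H and F, now all done → B.
E is the only step now ready → E.
A needed H, C, D, E and B, now all done → A.

C → D → G → H → F → B → E → A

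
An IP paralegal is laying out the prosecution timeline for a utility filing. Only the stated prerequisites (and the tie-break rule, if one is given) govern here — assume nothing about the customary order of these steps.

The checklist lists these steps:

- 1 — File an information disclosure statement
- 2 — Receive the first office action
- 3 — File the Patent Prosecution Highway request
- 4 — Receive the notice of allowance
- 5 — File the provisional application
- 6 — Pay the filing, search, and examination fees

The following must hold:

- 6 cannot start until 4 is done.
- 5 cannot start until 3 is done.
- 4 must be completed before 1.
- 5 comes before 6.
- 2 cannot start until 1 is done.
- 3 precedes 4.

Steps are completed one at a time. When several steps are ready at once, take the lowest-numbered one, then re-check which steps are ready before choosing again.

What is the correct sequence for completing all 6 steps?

3, 4, 1, 2, 5, 6

Only 3 has no prerequisites, so it is first.
4 and 5 are both available; 4 has the earlier label → 4.
1 now also ready, so the ready set is {1, 5}; 1 has the earlier label → 1.
2 now also ready, so the ready set is {2, 5}; 2 has the earlier label → 2.
5 needed 3, now all done → 5.
6 needed 4 and 5, now all done → 6.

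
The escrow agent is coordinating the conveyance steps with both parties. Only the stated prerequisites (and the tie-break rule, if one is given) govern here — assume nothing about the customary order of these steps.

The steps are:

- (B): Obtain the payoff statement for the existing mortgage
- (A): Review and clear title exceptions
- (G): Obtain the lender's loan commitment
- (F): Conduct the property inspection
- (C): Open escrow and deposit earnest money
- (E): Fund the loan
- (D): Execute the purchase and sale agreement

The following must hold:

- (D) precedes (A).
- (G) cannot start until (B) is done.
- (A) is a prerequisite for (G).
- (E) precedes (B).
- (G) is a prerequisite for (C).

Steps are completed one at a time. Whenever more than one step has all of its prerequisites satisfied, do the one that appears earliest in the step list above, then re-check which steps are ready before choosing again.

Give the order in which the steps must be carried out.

Nothing is required for (F), (E) and (D). (F) is listed earlier → (F) first.
Ready: (E) and (D). (E) is listed earlier → (E).
(B) and (D) are both available; (B) is listed earlier → (B).
Next only (D) has its prerequisites met → (D).
Next only (A) has its prerequisites met → (A).
(G) needed (B) and (A), now all done → (G).
Next only (C) has its prerequisites met → (C).

(F) → (E) → (B) → (D) → (A) → (G) → (C)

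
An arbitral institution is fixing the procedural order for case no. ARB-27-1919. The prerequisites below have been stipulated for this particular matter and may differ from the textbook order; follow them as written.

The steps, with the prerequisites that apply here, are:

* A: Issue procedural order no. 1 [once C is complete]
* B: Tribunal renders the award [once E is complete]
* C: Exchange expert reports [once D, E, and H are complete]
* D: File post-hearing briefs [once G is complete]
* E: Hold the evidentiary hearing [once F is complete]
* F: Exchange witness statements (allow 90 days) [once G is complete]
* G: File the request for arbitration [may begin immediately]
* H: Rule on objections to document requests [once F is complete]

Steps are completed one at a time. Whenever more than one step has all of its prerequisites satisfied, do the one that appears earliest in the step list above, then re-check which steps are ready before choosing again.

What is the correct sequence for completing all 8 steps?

Only G has no prerequisites, so it is first.
Ready: D and F. D is listed earlier → D.
F is the only step now ready → F.
Now E and H have their prerequisites met. E is listed earlier, so E next.
B now also ready, so the ready set is {B, H}; B is listed earlier → B.
H is the only step now ready → H.
C is the only step now ready → C.
That leaves A as the only ready step → A.

G → D → F → E → B → H → C → A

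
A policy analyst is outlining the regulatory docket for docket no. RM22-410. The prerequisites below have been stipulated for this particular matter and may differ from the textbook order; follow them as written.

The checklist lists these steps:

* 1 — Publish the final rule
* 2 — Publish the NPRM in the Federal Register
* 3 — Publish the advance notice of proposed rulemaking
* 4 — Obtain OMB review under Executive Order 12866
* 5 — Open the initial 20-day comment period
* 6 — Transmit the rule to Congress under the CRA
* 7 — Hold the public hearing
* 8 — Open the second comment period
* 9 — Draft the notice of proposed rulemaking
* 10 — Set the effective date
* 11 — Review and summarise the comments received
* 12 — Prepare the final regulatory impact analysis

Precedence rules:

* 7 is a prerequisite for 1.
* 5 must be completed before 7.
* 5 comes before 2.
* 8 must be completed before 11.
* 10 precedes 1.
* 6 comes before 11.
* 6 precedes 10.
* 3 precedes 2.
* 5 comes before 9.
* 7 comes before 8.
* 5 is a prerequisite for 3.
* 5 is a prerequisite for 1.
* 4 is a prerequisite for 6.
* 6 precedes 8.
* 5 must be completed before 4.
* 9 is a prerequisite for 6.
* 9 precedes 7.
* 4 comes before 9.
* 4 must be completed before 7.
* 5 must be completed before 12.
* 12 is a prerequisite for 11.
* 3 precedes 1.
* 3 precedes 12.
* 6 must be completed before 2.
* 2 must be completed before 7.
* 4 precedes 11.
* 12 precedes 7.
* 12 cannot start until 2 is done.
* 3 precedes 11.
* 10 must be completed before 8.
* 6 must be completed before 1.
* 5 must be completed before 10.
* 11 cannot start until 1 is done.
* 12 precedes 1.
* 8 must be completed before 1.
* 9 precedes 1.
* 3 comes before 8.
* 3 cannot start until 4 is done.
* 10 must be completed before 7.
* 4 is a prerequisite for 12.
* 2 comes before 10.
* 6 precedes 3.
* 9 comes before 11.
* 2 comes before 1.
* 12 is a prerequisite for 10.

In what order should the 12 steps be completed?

5 4 9 6 3 2 12 10 7 8 1 11

5 is the only step with nothing outstanding, so it goes first.
4 is the only step now ready → 4.
Next only 9 has its prerequisites met → 9.
6 needed 4 and 9, now all done → 6.
3 needed 4, 5 and 6, now all done → 3.
2 needed 3, 5 and 6, now all done → 2.
Next only 12 has its prerequisites met → 12.
10 needed 2, 5, 6 and 12, now all done → 10.
7 is the only step now ready → 7.
Next only 8 has its prerequisites met → 8.
1 needed 2, 3, 5, 6, 7, 8, 9, 10 and 12, now all done → 1.
11 needed 1, 3, 4, 6, 8, 9 and 12, now all done → 11.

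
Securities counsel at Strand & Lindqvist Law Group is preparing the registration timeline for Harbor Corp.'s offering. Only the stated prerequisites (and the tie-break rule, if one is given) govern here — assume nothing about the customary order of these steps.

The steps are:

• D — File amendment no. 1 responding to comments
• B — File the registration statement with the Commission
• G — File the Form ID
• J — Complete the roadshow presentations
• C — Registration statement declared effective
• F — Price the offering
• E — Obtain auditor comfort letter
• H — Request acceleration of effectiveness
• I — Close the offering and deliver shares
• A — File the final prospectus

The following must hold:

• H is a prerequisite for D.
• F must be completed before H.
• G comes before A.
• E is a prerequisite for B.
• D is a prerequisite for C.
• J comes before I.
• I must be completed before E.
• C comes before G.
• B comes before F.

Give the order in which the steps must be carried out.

J I E B F H D C G A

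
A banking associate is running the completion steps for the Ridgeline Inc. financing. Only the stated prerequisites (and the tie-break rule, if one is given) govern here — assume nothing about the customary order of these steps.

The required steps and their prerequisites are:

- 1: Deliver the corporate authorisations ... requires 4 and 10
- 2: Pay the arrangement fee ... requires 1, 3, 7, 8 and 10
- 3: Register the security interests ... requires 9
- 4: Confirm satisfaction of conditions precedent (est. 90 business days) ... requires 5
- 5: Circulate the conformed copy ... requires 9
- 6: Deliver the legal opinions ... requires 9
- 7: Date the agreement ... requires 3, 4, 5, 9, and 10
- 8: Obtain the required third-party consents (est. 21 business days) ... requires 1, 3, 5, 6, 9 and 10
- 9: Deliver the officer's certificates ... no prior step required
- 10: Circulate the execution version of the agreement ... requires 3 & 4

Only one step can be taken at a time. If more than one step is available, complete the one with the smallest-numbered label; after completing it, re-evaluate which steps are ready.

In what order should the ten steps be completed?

9 → 3 → 5 → 4 → 6 → 10 → 1 → 7 → 8 → 2

Only 9 has no prerequisites, so it is first.
3, 5 and 6 are all available; 3 has the earlier label → 3.
Now 5 and 6 have their prerequisites met. 5 has the earlier label, so 5 next.
4 now also ready, so the ready set is {4, 6}; 4 has the earlier label → 4.
10 now also ready, so the ready set is {6, 10}; 6 has the earlier label → 6.
Next only 10 has its prerequisites met → 10.
Ready: 1 and 7. 1 has the earlier label → 1.
Now 7 and 8 have their prerequisites met. 7 has the earlier label, so 7 next.
Next only 8 has its prerequisites met → 8.
2 needed 1, 3, 7, 8 and 10, now all done → 2.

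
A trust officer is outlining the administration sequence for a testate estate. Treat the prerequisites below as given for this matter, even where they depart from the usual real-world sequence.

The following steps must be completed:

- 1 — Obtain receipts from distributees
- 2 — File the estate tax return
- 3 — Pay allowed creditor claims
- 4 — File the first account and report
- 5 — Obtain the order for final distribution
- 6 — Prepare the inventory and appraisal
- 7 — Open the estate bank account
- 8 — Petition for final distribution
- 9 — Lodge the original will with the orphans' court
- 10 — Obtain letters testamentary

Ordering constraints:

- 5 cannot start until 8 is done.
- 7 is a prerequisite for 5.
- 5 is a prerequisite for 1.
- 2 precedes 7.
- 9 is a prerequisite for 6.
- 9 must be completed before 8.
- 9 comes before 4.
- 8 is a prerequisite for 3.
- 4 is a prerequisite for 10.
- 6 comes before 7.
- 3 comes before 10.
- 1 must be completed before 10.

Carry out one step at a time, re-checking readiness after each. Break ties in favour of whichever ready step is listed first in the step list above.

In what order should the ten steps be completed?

2, 9, 4, 6, 7, 8, 3, 5, 1, 10

2 and 9 have no prerequisites; 2 is listed earlier, so 2 is first.
That leaves 9 as the only ready step → 9.
Ready: 4, 6 and 8. 4 is listed earlier → 4.
Now 6 and 8 have their prerequisites met. 6 is listed earlier, so 6 next.
Now 7 and 8 have their prerequisites met. 7 is listed earlier, so 7 next.
8 needed 9, now all done → 8.
Ready: 3 and 5. 3 is listed earlier → 3.
5 needed 7 and 8, now all done → 5.
1 needed 5, now all done → 1.
10 needed 1, 3 and 4, now all done → 10.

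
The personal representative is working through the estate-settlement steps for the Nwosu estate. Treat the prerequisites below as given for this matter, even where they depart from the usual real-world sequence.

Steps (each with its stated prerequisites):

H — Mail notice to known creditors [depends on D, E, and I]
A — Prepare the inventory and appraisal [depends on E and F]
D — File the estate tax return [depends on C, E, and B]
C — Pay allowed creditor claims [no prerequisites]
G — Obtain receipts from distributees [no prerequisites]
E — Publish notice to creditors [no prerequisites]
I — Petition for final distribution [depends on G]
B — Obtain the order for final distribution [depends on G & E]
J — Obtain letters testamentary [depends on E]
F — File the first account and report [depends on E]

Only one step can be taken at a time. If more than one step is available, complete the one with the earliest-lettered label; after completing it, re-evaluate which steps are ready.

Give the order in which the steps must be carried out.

C, E, F, A, G, B, D, I, H, J

Nothing is required for C, E and G. C has the earlier label → C first.
E and G are both available; E has the earlier label → E.
F, G and J are all available; F has the earlier label → F.
A now also ready, so the ready set is {A, G, J}; A has the earlier label → A.
G and J are both available; G has the earlier label → G.
Now B, I and J have their prerequisites met. B has the earlier label, so B next.
Ready: D, I and J. D has the earlier label → D.
I and J are both available; I has the earlier label → I.
H now also ready, so the ready set is {H, J}; H has the earlier label → H.
J is the only step now ready → J.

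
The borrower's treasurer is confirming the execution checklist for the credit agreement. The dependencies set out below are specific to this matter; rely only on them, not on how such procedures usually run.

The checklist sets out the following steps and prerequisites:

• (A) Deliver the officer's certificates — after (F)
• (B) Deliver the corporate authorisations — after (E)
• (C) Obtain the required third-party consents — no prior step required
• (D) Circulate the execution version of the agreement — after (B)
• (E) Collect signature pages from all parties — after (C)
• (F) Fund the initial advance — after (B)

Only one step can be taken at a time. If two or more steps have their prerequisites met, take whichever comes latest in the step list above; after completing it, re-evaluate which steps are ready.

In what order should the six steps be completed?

Only (C) has no prerequisites, so it is first.
(E) is the only step now ready → (E).
Next only (B) has its prerequisites met → (B).
Now (F) and (D) have their prerequisites met. (F) is listed later, so (F) next.
Now (D) and (A) have their prerequisites met. (D) is listed later, so (D) next.
(A) is the only step now ready → (A).

(C) → (E) → (B) → (F) → (D) → (A)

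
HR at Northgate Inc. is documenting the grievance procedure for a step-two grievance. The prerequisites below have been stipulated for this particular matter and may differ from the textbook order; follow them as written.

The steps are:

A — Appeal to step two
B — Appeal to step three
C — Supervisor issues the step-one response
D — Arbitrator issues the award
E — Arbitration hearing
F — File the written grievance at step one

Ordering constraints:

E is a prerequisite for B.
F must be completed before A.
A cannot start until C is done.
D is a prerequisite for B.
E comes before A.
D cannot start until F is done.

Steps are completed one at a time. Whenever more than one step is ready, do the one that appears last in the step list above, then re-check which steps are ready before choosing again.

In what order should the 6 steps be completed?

F → E → D → C → B → A

Nothing is required for F, E and C. F is listed later → F first.
Ready: E, D and C. E is listed later → E.
Ready: D and C. D is listed later → D.
B now also ready, so the ready set is {C, B}; C is listed later → C.
Ready: B and A. B is listed later → B.
That leaves A as the only ready step → A.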